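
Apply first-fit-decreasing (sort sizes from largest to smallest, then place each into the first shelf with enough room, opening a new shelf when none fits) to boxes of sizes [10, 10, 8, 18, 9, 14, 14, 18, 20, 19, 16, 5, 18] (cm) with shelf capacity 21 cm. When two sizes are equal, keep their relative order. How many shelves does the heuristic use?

Sorted descending: 20, 19, 18, 18, 18, 16, 14, 14, 10, 10, 9, 8, 5.
  20 → shelf 1 (new)  [load 20/21]
  19 → shelf 2 (new)  [load 19/21]
  18 → shelf 3 (new)  [load 18/21]
  18 → shelf 4 (new)  [load 18/21]
  18 → shelf 5 (new)  [load 18/21]
  16 → shelf 6 (new)  [load 16/21]
  14 → shelf 7 (new)  [load 14/21]
  14 → shelf 8 (new)  [load 14/21]
  10 → shelf 9 (new)  [load 10/21]
  10 → shelf 9  [load 20/21]
  9 → shelf 10 (new)  [load 9/21]
  8 → shelf 10  [load 17/21]
  5 → shelf 6  [load 21/21]
10 shelves opened.

10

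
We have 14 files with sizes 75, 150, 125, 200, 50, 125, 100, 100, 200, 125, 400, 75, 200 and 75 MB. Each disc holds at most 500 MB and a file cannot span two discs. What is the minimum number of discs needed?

Total = 400 + 200 + 200 + 200 + 150 + 125 + 125 + 125 + 100 + 100 + 75 + 75 + 75 + 50 = 2000 MB.
Lower bound: ⌈2000/500⌉ = 4 discs.
A packing using 4 discs:
  disc 1: 400 + 100 = 500
  disc 2: 200 + 200 + 100 = 500
  disc 3: 200 + 150 + 75 + 75 = 500
  disc 4: 125 + 125 + 125 + 75 + 50 = 500
This matches the lower bound, so 4 is optimal.

4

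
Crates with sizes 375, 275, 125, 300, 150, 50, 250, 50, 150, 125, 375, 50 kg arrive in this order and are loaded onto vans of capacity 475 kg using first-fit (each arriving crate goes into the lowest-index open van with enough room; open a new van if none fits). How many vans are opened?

  375 → van 1 (new)  [load 375/475]
  275 → van 2 (new)  [load 275/475]
  125 → van 2  [load 400/475]
  300 → van 3 (new)  [load 300/475]
  150 → van 3  [load 450/475]
  50 → van 1  [load 425/475]
  250 → van 4 (new)  [load 250/475]
  50 → van 1  [load 475/475]
  150 → van 4  [load 400/475]
  125 → van 5 (new)  [load 125/475]
  375 → van 6 (new)  [load 375/475]
  50 → van 2  [load 450/475]
6 vans opened.

6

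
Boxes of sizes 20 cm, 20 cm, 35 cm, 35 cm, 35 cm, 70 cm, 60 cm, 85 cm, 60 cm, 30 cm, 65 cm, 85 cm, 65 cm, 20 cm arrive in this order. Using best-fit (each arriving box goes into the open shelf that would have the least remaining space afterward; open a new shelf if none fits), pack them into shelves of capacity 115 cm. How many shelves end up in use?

  20 → shelf 1 (new)  [load 20/115]
  20 → shelf 1  [load 40/115]
  35 → shelf 1  [load 75/115]
  35 → shelf 1  [load 110/115]
  35 → shelf 2 (new)  [load 35/115]
  70 → shelf 2  [load 105/115]
  60 → shelf 3 (new)  [load 60/115]
  85 → shelf 4 (new)  [load 85/115]
  60 → shelf 5 (new)  [load 60/115]
  30 → shelf 4  [load 115/115]
  65 → shelf 6 (new)  [load 65/115]
  85 → shelf 7 (new)  [load 85/115]
  65 → shelf 8 (new)  [load 65/115]
  20 → shelf 7  [load 105/115]
8 shelves opened.

8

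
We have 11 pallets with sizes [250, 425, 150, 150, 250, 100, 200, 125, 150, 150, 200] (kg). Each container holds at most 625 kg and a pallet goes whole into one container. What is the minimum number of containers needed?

Total = 425 + 250 + 250 + 200 + 200 + 150 + 150 + 150 + 150 + 125 + 100 = 2150 kg.
Lower bound: ⌈2150/625⌉ = 4 containers.
A packing using 4 containers:
  container 1: 425 + 200 = 625
  container 2: 250 + 250 + 125 = 625
  container 3: 200 + 150 + 150 + 100 = 600
  container 4: 150 + 150 = 300
This matches the lower bound, so 4 is optimal.

4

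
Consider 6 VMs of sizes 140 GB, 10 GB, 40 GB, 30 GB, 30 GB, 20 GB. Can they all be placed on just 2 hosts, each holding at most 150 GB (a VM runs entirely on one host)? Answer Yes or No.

Yes

A valid assignment using 2 hosts:
  host 1: 140 + 10 = 150
  host 2: 40 + 30 + 30 + 20 = 120
Every load is within 150 GB, so 2 hosts suffice.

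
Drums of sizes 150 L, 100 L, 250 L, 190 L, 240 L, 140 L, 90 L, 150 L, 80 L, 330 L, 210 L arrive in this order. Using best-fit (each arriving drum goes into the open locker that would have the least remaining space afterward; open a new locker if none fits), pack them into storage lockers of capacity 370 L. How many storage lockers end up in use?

  150 → locker 1 (new)  [load 150/370]
  100 → locker 1  [load 250/370]
  250 → locker 2 (new)  [load 250/370]
  190 → locker 3 (new)  [load 190/370]
  240 → locker 4 (new)  [load 240/370]
  140 → locker 3  [load 330/370]
  90 → locker 1  [load 340/370]
  150 → locker 5 (new)  [load 150/370]
  80 → locker 2  [load 330/370]
  330 → locker 6 (new)  [load 330/370]
  210 → locker 5  [load 360/370]
6 storage lockers opened.

6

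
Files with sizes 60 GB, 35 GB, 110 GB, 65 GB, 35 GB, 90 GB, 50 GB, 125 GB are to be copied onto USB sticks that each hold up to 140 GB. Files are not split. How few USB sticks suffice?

Total = 125 + 110 + 90 + 65 + 60 + 50 + 35 + 35 = 570 GB.
Lower bound: ⌈570/140⌉ = 5 USB sticks.
A packing using 5 USB sticks:
  USB stick 1: 125 = 125
  USB stick 2: 110 = 110
  USB stick 3: 90 + 50 = 140
  USB stick 4: 65 + 60 = 125
  USB stick 5: 35 + 35 = 70
This matches the lower bound, so 5 is optimal.

5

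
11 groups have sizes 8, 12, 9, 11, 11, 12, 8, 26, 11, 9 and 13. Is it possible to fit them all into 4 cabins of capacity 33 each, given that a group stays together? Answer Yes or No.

No

Total = 130; ⌈130/33⌉ = 4.
The bound of 4 does not rule out 4, but exhaustive search shows no assignment into 4 cabins of capacity 33 exists — the minimum is 5.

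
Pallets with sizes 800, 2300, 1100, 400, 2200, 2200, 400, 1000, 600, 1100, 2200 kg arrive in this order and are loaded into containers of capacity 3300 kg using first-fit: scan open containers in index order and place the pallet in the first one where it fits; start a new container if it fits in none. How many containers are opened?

  800 → container 1 (new)  [load 800/3300]
  2300 → container 1  [load 3100/3300]
  1100 → container 2 (new)  [load 1100/3300]
  400 → container 2  [load 1500/3300]
  2200 → container 3 (new)  [load 2200/3300]
  2200 → container 4 (new)  [load 2200/3300]
  400 → container 2  [load 1900/3300]
  1000 → container 2  [load 2900/3300]
  600 → container 3  [load 2800/3300]
  1100 → container 4  [load 3300/3300]
  2200 → container 5 (new)  [load 2200/3300]
5 containers opened.

5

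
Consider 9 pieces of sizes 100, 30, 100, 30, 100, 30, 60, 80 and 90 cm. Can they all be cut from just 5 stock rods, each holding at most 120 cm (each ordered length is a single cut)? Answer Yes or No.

No

Total = 620 cm; ⌈620/120⌉ = 6.
At least 6 stock rods are required, but only 5 are allowed.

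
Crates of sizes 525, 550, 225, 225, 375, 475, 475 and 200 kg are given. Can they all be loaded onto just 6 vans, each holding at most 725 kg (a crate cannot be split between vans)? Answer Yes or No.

A valid assignment using 5 vans:
  van 1: 550 = 550
  van 2: 525 + 200 = 725
  van 3: 475 + 225 = 700
  van 4: 475 + 225 = 700
  van 5: 375 = 375
That uses only 5 ≤ 6, so 6 vans are enough.

Yes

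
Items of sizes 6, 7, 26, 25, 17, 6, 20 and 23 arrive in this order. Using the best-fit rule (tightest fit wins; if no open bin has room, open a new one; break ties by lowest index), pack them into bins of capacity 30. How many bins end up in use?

5

  6 → bin 1 (new)  [load 6/30]
  7 → bin 1  [load 13/30]
  26 → bin 2 (new)  [load 26/30]
  25 → bin 3 (new)  [load 25/30]
  17 → bin 1  [load 30/30]
  6 → bin 4 (new)  [load 6/30]
  20 → bin 4  [load 26/30]
  23 → bin 5 (new)  [load 23/30]
5 bins opened.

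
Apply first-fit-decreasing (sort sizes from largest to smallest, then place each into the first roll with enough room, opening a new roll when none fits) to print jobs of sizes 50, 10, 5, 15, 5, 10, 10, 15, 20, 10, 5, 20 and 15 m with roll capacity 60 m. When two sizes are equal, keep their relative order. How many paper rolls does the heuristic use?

4

Sorted descending: 50, 20, 20, 15, 15, 15, 10, 10, 10, 10, 5, 5, 5.
  50 → roll 1 (new)  [load 50/60]
  20 → roll 2 (new)  [load 20/60]
  20 → roll 2  [load 40/60]
  15 → roll 2  [load 55/60]
  15 → roll 3 (new)  [load 15/60]
  15 → roll 3  [load 30/60]
  10 → roll 1  [load 60/60]
  10 → roll 3  [load 40/60]
  10 → roll 3  [load 50/60]
  10 → roll 3  [load 60/60]
  5 → roll 2  [load 60/60]
  5 → roll 4 (new)  [load 5/60]
  5 → roll 4  [load 10/60]
4 paper rolls opened.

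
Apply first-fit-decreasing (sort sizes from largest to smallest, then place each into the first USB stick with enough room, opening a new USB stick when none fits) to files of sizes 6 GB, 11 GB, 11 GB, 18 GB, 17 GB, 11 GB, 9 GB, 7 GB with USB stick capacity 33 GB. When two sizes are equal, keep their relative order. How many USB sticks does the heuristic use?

Sorted descending: 18, 17, 11, 11, 11, 9, 7, 6.
  18 → USB stick 1 (new)  [load 18/33]
  17 → USB stick 2 (new)  [load 17/33]
  11 → USB stick 1  [load 29/33]
  11 → USB stick 2  [load 28/33]
  11 → USB stick 3 (new)  [load 11/33]
  9 → USB stick 3  [load 20/33]
  7 → USB stick 3  [load 27/33]
  6 → USB stick 3  [load 33/33]
3 USB sticks opened.

3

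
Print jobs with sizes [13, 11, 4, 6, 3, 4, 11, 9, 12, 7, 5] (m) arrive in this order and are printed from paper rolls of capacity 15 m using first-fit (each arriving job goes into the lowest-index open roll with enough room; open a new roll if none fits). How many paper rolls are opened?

  13 → roll 1 (new)  [load 13/15]
  11 → roll 2 (new)  [load 11/15]
  4 → roll 2  [load 15/15]
  6 → roll 3 (new)  [load 6/15]
  3 → roll 3  [load 9/15]
  4 → roll 3  [load 13/15]
  11 → roll 4 (new)  [load 11/15]
  9 → roll 5 (new)  [load 9/15]
  12 → roll 6 (new)  [load 12/15]
  7 → roll 7 (new)  [load 7/15]
  5 → roll 5  [load 14/15]
7 paper rolls opened.

7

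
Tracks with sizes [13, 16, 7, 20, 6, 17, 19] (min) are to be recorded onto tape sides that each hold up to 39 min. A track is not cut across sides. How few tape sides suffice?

Total = 20 + 19 + 17 + 16 + 13 + 7 + 6 = 98 min.
Lower bound: ⌈98/39⌉ = 3 tape sides.
A packing using 3 tape sides:
  side 1: 20 + 19 = 39
  side 2: 17 + 16 + 6 = 39
  side 3: 13 + 7 = 20
This matches the lower bound, so 3 is optimal.

3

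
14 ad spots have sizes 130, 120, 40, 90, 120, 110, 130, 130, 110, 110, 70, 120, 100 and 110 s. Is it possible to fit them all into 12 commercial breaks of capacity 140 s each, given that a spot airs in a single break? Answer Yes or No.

No

Total = 1490 s; ⌈1490/140⌉ = 11.
12 ad spots each exceed half the capacity and cannot share a break, forcing at least 12 commercial breaks.
The bound of 12 does not rule out 12, but exhaustive search shows no assignment into 12 commercial breaks of capacity 140 s exists — the minimum is 13.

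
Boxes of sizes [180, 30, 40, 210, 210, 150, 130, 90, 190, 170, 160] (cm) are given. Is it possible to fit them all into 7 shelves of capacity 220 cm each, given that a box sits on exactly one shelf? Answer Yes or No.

No

Total = 1560 cm; ⌈1560/220⌉ = 8.
At least 8 shelves are required, but only 7 are allowed.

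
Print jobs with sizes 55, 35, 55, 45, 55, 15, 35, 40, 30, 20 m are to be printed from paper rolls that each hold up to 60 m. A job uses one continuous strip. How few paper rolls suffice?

8

Total = 55 + 55 + 55 + 45 + 40 + 35 + 35 + 30 + 20 + 15 = 385 m.
Lower bound: ⌈385/60⌉ = 7 paper rolls.
A packing using 8 paper rolls:
  roll 1: 55 = 55
  roll 2: 55 = 55
  roll 3: 55 = 55
  roll 4: 45 + 15 = 60
  roll 5: 40 + 20 = 60
  roll 6: 35 = 35
  roll 7: 35 = 35
  roll 8: 30 = 30
No arrangement into 7 paper rolls stays within capacity, so 8 is optimal.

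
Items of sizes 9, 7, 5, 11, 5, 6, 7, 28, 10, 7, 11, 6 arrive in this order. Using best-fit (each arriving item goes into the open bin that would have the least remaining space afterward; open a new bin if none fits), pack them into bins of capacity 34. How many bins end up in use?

4

  9 → bin 1 (new)  [load 9/34]
  7 → bin 1  [load 16/34]
  5 → bin 1  [load 21/34]
  11 → bin 1  [load 32/34]
  5 → bin 2 (new)  [load 5/34]
  6 → bin 2  [load 11/34]
  7 → bin 2  [load 18/34]
  28 → bin 3 (new)  [load 28/34]
  10 → bin 2  [load 28/34]
  7 → bin 4 (new)  [load 7/34]
  11 → bin 4  [load 18/34]
  6 → bin 2  [load 34/34]
4 bins opened.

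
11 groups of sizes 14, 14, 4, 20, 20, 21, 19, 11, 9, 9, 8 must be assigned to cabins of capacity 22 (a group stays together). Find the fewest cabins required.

8

Total = 21 + 20 + 20 + 19 + 14 + 14 + 11 + 9 + 9 + 8 + 4 = 149.
Lower bound: ⌈149/22⌉ = 7 cabins.
A packing using 8 cabins:
  cabin 1: 21 = 21
  cabin 2: 20 = 20
  cabin 3: 20 = 20
  cabin 4: 19 = 19
  cabin 5: 14 + 8 = 22
  cabin 6: 14 + 4 = 18
  cabin 7: 11 + 9 = 20
  cabin 8: 9 = 9
No arrangement into 7 cabins stays within capacity, so 8 is optimal.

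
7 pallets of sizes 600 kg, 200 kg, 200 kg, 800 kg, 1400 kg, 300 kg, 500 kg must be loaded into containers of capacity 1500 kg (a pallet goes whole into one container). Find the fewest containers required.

Total = 1400 + 800 + 600 + 500 + 300 + 200 + 200 = 4000 kg.
Lower bound: ⌈4000/1500⌉ = 3 containers.
A packing using 3 containers:
  container 1: 1400 = 1400
  container 2: 800 + 600 = 1400
  container 3: 500 + 300 + 200 + 200 = 1200
This matches the lower bound, so 3 is optimal.

3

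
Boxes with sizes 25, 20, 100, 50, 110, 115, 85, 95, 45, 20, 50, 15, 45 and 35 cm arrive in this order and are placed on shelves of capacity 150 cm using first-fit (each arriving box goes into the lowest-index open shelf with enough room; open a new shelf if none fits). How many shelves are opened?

  25 → shelf 1 (new)  [load 25/150]
  20 → shelf 1  [load 45/150]
  100 → shelf 1  [load 145/150]
  50 → shelf 2 (new)  [load 50/150]
  110 → shelf 3 (new)  [load 110/150]
  115 → shelf 4 (new)  [load 115/150]
  85 → shelf 2  [load 135/150]
  95 → shelf 5 (new)  [load 95/150]
  45 → shelf 5  [load 140/150]
  20 → shelf 3  [load 130/150]
  50 → shelf 6 (new)  [load 50/150]
  15 → shelf 2  [load 150/150]
  45 → shelf 6  [load 95/150]
  35 → shelf 4  [load 150/150]
6 shelves opened.

6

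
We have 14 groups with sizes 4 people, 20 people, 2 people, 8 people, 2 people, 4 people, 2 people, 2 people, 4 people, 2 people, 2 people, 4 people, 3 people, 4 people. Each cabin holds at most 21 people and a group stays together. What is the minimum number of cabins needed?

Total = 20 + 8 + 4 + 4 + 4 + 4 + 4 + 3 + 2 + 2 + 2 + 2 + 2 + 2 = 63 people.
Lower bound: ⌈63/21⌉ = 3 cabins.
A packing using 4 cabins:
  cabin 1: 20 = 20
  cabin 2: 8 + 4 + 4 + 4 = 20
  cabin 3: 4 + 4 + 3 + 2 + 2 + 2 + 2 + 2 = 21
  cabin 4: 2 = 2
No arrangement into 3 cabins stays within capacity, so 4 is optimal.

4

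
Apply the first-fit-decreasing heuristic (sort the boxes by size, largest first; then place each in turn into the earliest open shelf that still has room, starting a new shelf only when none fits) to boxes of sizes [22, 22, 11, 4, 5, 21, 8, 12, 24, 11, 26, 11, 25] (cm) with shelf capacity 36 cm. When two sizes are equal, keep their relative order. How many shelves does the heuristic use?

Sorted descending: 26, 25, 24, 22, 22, 21, 12, 11, 11, 11, 8, 5, 4.
  26 → shelf 1 (new)  [load 26/36]
  25 → shelf 2 (new)  [load 25/36]
  24 → shelf 3 (new)  [load 24/36]
  22 → shelf 4 (new)  [load 22/36]
  22 → shelf 5 (new)  [load 22/36]
  21 → shelf 6 (new)  [load 21/36]
  12 → shelf 3  [load 36/36]
  11 → shelf 2  [load 36/36]
  11 → shelf 4  [load 33/36]
  11 → shelf 5  [load 33/36]
  8 → shelf 1  [load 34/36]
  5 → shelf 6  [load 26/36]
  4 → shelf 6  [load 30/36]
6 shelves opened.

6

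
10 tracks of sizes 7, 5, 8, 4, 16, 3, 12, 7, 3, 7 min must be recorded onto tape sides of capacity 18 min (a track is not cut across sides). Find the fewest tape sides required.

5

Total = 16 + 12 + 8 + 7 + 7 + 7 + 5 + 4 + 3 + 3 = 72 min.
Lower bound: ⌈72/18⌉ = 4 tape sides.
A packing using 5 tape sides:
  side 1: 16 = 16
  side 2: 12 + 5 = 17
  side 3: 8 + 7 + 3 = 18
  side 4: 7 + 7 + 4 = 18
  side 5: 3 = 3
No arrangement into 4 tape sides stays within capacity, so 5 is optimal.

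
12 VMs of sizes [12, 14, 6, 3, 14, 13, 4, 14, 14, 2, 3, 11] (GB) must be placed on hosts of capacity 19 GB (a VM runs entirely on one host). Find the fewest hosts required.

7

Total = 14 + 14 + 14 + 14 + 13 + 12 + 11 + 6 + 4 + 3 + 3 + 2 = 110 GB.
Lower bound: ⌈110/19⌉ = 6 hosts.
Also, 7 VMs each exceed 19/2 GB, and no two of those can share a host, so at least 7 hosts are needed.
A packing using 7 hosts:
  host 1: 14 + 4 = 18
  host 2: 14 + 3 + 2 = 19
  host 3: 14 + 3 = 17
  host 4: 14 = 14
  host 5: 13 + 6 = 19
  host 6: 12 = 12
  host 7: 11 = 11
This matches the lower bound, so 7 is optimal.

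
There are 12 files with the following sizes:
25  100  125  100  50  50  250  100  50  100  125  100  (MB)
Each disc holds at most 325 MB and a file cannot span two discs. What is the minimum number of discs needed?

Total = 250 + 125 + 125 + 100 + 100 + 100 + 100 + 100 + 50 + 50 + 50 + 25 = 1175 MB.
Lower bound: ⌈1175/325⌉ = 4 discs.
A packing using 4 discs:
  disc 1: 250 + 50 + 25 = 325
  disc 2: 125 + 125 + 50 = 300
  disc 3: 100 + 100 + 100 = 300
  disc 4: 100 + 100 + 50 = 250
This matches the lower bound, so 4 is optimal.

4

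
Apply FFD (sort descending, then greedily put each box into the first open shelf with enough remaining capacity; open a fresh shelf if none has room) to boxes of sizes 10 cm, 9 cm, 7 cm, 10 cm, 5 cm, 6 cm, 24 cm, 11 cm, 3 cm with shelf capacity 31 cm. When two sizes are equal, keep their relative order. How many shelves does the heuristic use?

3

Sorted descending: 24, 11, 10, 10, 9, 7, 6, 5, 3.
  24 → shelf 1 (new)  [load 24/31]
  11 → shelf 2 (new)  [load 11/31]
  10 → shelf 2  [load 21/31]
  10 → shelf 2  [load 31/31]
  9 → shelf 3 (new)  [load 9/31]
  7 → shelf 1  [load 31/31]
  6 → shelf 3  [load 15/31]
  5 → shelf 3  [load 20/31]
  3 → shelf 3  [load 23/31]
3 shelves opened.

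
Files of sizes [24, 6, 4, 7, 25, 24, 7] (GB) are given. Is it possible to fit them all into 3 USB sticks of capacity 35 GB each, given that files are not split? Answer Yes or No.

Yes

A valid assignment using 3 USB sticks:
  USB stick 1: 25 + 7 = 32
  USB stick 2: 24 + 7 + 4 = 35
  USB stick 3: 24 + 6 = 30
Every load is within 35 GB, so 3 USB sticks suffice.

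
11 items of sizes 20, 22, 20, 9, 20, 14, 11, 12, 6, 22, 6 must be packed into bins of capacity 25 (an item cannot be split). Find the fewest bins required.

8

Total = 22 + 22 + 20 + 20 + 20 + 14 + 12 + 11 + 9 + 6 + 6 = 162.
Lower bound: ⌈162/25⌉ = 7 bins.
A packing using 8 bins:
  bin 1: 22 = 22
  bin 2: 22 = 22
  bin 3: 20 = 20
  bin 4: 20 = 20
  bin 5: 20 = 20
  bin 6: 14 + 11 = 25
  bin 7: 12 + 9 = 21
  bin 8: 6 + 6 = 12
No arrangement into 7 bins stays within capacity, so 8 is optimal.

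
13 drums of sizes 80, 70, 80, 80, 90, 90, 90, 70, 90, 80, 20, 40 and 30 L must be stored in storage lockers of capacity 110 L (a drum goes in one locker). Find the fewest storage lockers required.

10

Total = 90 + 90 + 90 + 90 + 80 + 80 + 80 + 80 + 70 + 70 + 40 + 30 + 20 = 910 L.
Lower bound: ⌈910/110⌉ = 9 storage lockers.
Also, 10 drums each exceed 55 L, and no two of those can share a locker, so at least 10 storage lockers are needed.
A packing using 10 storage lockers:
  locker 1: 90 + 20 = 110
  locker 2: 90 = 90
  locker 3: 90 = 90
  locker 4: 90 = 90
  locker 5: 80 + 30 = 110
  locker 6: 80 = 80
  locker 7: 80 = 80
  locker 8: 80 = 80
  locker 9: 70 + 40 = 110
  locker 10: 70 = 70
This matches the lower bound, so 10 is optimal.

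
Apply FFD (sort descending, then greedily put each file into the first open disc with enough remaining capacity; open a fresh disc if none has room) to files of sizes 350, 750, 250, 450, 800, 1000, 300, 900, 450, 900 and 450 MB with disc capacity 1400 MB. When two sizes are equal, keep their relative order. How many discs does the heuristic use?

Sorted descending: 1000, 900, 900, 800, 750, 450, 450, 450, 350, 300, 250.
  1000 → disc 1 (new)  [load 1000/1400]
  900 → disc 2 (new)  [load 900/1400]
  900 → disc 3 (new)  [load 900/1400]
  800 → disc 4 (new)  [load 800/1400]
  750 → disc 5 (new)  [load 750/1400]
  450 → disc 2  [load 1350/1400]
  450 → disc 3  [load 1350/1400]
  450 → disc 4  [load 1250/1400]
  350 → disc 1  [load 1350/1400]
  300 → disc 5  [load 1050/1400]
  250 → disc 5  [load 1300/1400]
5 discs opened.

5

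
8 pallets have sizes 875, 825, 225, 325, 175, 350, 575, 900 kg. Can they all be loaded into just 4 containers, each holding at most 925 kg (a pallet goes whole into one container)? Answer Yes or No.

No

Total = 4250 kg; ⌈4250/925⌉ = 5.
At least 5 containers are required, but only 4 are allowed.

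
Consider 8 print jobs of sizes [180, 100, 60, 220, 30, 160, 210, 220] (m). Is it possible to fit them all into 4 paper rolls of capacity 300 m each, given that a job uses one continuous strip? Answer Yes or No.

Total = 1180 m; ⌈1180/300⌉ = 4.
5 print jobs each exceed half the capacity and cannot share a roll, forcing at least 5 paper rolls.
At least 5 paper rolls are required, but only 4 are allowed.

No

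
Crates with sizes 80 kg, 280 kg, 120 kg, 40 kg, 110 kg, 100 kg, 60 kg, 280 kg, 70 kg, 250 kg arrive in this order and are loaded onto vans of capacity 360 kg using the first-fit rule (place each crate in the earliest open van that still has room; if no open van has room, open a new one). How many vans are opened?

  80 → van 1 (new)  [load 80/360]
  280 → van 1  [load 360/360]
  120 → van 2 (new)  [load 120/360]
  40 → van 2  [load 160/360]
  110 → van 2  [load 270/360]
  100 → van 3 (new)  [load 100/360]
  60 → van 2  [load 330/360]
  280 → van 4 (new)  [load 280/360]
  70 → van 3  [load 170/360]
  250 → van 5 (new)  [load 250/360]
5 vans opened.

5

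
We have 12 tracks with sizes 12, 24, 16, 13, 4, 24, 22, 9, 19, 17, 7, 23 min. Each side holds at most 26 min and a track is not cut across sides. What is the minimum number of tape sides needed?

Total = 24 + 24 + 23 + 22 + 19 + 17 + 16 + 13 + 12 + 9 + 7 + 4 = 190 min.
Lower bound: ⌈190/26⌉ = 8 tape sides.
A packing using 8 tape sides:
  side 1: 24 = 24
  side 2: 24 = 24
  side 3: 23 = 23
  side 4: 22 + 4 = 26
  side 5: 19 + 7 = 26
  side 6: 17 + 9 = 26
  side 7: 16 = 16
  side 8: 13 + 12 = 25
This matches the lower bound, so 8 is optimal.

8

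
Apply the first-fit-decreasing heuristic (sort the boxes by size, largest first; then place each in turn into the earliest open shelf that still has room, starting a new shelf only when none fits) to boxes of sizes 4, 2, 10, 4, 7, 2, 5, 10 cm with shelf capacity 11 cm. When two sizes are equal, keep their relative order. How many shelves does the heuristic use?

Sorted descending: 10, 10, 7, 5, 4, 4, 2, 2.
  10 → shelf 1 (new)  [load 10/11]
  10 → shelf 2 (new)  [load 10/11]
  7 → shelf 3 (new)  [load 7/11]
  5 → shelf 4 (new)  [load 5/11]
  4 → shelf 3  [load 11/11]
  4 → shelf 4  [load 9/11]
  2 → shelf 4  [load 11/11]
  2 → shelf 5 (new)  [load 2/11]
5 shelves opened.

5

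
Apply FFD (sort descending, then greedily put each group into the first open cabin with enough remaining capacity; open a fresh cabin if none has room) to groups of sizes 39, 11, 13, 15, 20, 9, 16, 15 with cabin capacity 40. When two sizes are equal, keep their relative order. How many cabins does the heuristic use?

Sorted descending: 39, 20, 16, 15, 15, 13, 11, 9.
  39 → cabin 1 (new)  [load 39/40]
  20 → cabin 2 (new)  [load 20/40]
  16 → cabin 2  [load 36/40]
  15 → cabin 3 (new)  [load 15/40]
  15 → cabin 3  [load 30/40]
  13 → cabin 4 (new)  [load 13/40]
  11 → cabin 4  [load 24/40]
  9 → cabin 3  [load 39/40]
4 cabins opened.

4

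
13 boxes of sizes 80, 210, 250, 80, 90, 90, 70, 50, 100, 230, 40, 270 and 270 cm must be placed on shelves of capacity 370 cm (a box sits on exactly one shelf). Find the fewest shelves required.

5

Total = 270 + 270 + 250 + 230 + 210 + 100 + 90 + 90 + 80 + 80 + 70 + 50 + 40 = 1830 cm.
Lower bound: ⌈1830/370⌉ = 5 shelves.
A packing using 5 shelves:
  shelf 1: 270 + 100 = 370
  shelf 2: 270 + 90 = 360
  shelf 3: 250 + 80 + 40 = 370
  shelf 4: 230 + 90 + 50 = 370
  shelf 5: 210 + 80 + 70 = 360
This matches the lower bound, so 5 is optimal.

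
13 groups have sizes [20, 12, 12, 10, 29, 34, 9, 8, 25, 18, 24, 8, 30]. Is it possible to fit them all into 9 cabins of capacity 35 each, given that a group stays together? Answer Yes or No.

Yes

A valid assignment using 8 cabins:
  cabin 1: 34 = 34
  cabin 2: 30 = 30
  cabin 3: 29 = 29
  cabin 4: 25 + 10 = 35
  cabin 5: 24 + 9 = 33
  cabin 6: 20 + 12 = 32
  cabin 7: 18 + 12 = 30
  cabin 8: 8 + 8 = 16
That uses only 8 ≤ 9, so 9 cabins are enough.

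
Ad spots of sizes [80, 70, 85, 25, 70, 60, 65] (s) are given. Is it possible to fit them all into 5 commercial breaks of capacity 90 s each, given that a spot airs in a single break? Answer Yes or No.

Total = 455 s; ⌈455/90⌉ = 6.
At least 6 commercial breaks are required, but only 5 are allowed.

No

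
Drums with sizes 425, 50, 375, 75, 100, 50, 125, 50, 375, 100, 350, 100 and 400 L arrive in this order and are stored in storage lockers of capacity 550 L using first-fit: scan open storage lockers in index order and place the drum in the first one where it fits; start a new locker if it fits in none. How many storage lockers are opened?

  425 → locker 1 (new)  [load 425/550]
  50 → locker 1  [load 475/550]
  375 → locker 2 (new)  [load 375/550]
  75 → locker 1  [load 550/550]
  100 → locker 2  [load 475/550]
  50 → locker 2  [load 525/550]
  125 → locker 3 (new)  [load 125/550]
  50 → locker 3  [load 175/550]
  375 → locker 3  [load 550/550]
  100 → locker 4 (new)  [load 100/550]
  350 → locker 4  [load 450/550]
  100 → locker 4  [load 550/550]
  400 → locker 5 (new)  [load 400/550]
5 storage lockers opened.

5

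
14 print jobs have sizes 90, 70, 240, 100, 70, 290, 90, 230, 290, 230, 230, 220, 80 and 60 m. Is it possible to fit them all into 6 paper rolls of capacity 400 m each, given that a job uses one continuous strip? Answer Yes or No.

Total = 2290 m; ⌈2290/400⌉ = 6.
7 print jobs each exceed half the capacity and cannot share a roll, forcing at least 7 paper rolls.
At least 7 paper rolls are required, but only 6 are allowed.

No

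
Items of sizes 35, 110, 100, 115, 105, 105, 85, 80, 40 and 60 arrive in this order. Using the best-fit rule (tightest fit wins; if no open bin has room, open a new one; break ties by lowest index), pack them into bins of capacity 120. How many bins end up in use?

8

  35 → bin 1 (new)  [load 35/120]
  110 → bin 2 (new)  [load 110/120]
  100 → bin 3 (new)  [load 100/120]
  115 → bin 4 (new)  [load 115/120]
  105 → bin 5 (new)  [load 105/120]
  105 → bin 6 (new)  [load 105/120]
  85 → bin 1  [load 120/120]
  80 → bin 7 (new)  [load 80/120]
  40 → bin 7  [load 120/120]
  60 → bin 8 (new)  [load 60/120]
8 bins opened.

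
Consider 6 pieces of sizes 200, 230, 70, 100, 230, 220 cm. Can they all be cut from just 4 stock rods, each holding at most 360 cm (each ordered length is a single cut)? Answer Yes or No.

A valid assignment using 4 stock rods:
  stock rod 1: 230 + 100 = 330
  stock rod 2: 230 + 70 = 300
  stock rod 3: 220 = 220
  stock rod 4: 200 = 200
Every load is within 360 cm, so 4 stock rods suffice.

Yes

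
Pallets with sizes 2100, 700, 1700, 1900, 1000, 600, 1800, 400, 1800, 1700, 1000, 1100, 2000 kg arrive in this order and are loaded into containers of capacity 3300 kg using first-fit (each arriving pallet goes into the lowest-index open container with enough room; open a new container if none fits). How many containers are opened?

7

  2100 → container 1 (new)  [load 2100/3300]
  700 → container 1  [load 2800/3300]
  1700 → container 2 (new)  [load 1700/3300]
  1900 → container 3 (new)  [load 1900/3300]
  1000 → container 2  [load 2700/3300]
  600 → container 2  [load 3300/3300]
  1800 → container 4 (new)  [load 1800/3300]
  400 → container 1  [load 3200/3300]
  1800 → container 5 (new)  [load 1800/3300]
  1700 → container 6 (new)  [load 1700/3300]
  1000 → container 3  [load 2900/3300]
  1100 → container 4  [load 2900/3300]
  2000 → container 7 (new)  [load 2000/3300]
7 containers opened.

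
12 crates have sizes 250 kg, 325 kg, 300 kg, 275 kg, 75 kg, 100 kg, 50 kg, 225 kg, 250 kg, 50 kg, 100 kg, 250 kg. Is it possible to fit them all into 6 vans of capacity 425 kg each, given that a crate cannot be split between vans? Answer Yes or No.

No

Total = 2250 kg; ⌈2250/425⌉ = 6.
7 crates each exceed half the capacity and cannot share a van, forcing at least 7 vans.
At least 7 vans are required, but only 6 are allowed.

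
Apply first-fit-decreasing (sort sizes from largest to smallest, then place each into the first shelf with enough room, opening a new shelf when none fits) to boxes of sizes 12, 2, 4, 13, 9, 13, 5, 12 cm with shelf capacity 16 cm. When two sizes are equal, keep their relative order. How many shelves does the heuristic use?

5

Sorted descending: 13, 13, 12, 12, 9, 5, 4, 2.
  13 → shelf 1 (new)  [load 13/16]
  13 → shelf 2 (new)  [load 13/16]
  12 → shelf 3 (new)  [load 12/16]
  12 → shelf 4 (new)  [load 12/16]
  9 → shelf 5 (new)  [load 9/16]
  5 → shelf 5  [load 14/16]
  4 → shelf 3  [load 16/16]
  2 → shelf 1  [load 15/16]
5 shelves opened.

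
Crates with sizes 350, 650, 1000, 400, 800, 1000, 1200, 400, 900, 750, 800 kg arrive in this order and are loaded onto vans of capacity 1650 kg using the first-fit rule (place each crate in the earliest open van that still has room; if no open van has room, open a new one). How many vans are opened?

7

  350 → van 1 (new)  [load 350/1650]
  650 → van 1  [load 1000/1650]
  1000 → van 2 (new)  [load 1000/1650]
  400 → van 1  [load 1400/1650]
  800 → van 3 (new)  [load 800/1650]
  1000 → van 4 (new)  [load 1000/1650]
  1200 → van 5 (new)  [load 1200/1650]
  400 → van 2  [load 1400/1650]
  900 → van 6 (new)  [load 900/1650]
  750 → van 3  [load 1550/1650]
  800 → van 7 (new)  [load 800/1650]
7 vans opened.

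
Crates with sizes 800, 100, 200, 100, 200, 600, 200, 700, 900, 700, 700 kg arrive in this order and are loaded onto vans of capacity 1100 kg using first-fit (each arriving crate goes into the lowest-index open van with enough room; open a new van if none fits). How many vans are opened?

  800 → van 1 (new)  [load 800/1100]
  100 → van 1  [load 900/1100]
  200 → van 1  [load 1100/1100]
  100 → van 2 (new)  [load 100/1100]
  200 → van 2  [load 300/1100]
  600 → van 2  [load 900/1100]
  200 → van 2  [load 1100/1100]
  700 → van 3 (new)  [load 700/1100]
  900 → van 4 (new)  [load 900/1100]
  700 → van 5 (new)  [load 700/1100]
  700 → van 6 (new)  [load 700/1100]
6 vans opened.

6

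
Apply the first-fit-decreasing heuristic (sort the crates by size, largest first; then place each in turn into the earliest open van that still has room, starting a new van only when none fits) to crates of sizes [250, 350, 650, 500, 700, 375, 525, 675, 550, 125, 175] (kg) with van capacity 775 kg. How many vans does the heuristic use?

Sorted descending: 700, 675, 650, 550, 525, 500, 375, 350, 250, 175, 125.
  700 → van 1 (new)  [load 700/775]
  675 → van 2 (new)  [load 675/775]
  650 → van 3 (new)  [load 650/775]
  550 → van 4 (new)  [load 550/775]
  525 → van 5 (new)  [load 525/775]
  500 → van 6 (new)  [load 500/775]
  375 → van 7 (new)  [load 375/775]
  350 → van 7  [load 725/775]
  250 → van 5  [load 775/775]
  175 → van 4  [load 725/775]
  125 → van 3  [load 775/775]
7 vans opened.

7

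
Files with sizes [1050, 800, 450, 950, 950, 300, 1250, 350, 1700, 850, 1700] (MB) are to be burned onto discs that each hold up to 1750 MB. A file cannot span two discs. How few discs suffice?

Total = 1700 + 1700 + 1250 + 1050 + 950 + 950 + 850 + 800 + 450 + 350 + 300 = 10350 MB.
Lower bound: ⌈10350/1750⌉ = 6 discs.
A packing using 7 discs:
  disc 1: 1700 = 1700
  disc 2: 1700 = 1700
  disc 3: 1250 + 450 = 1700
  disc 4: 1050 + 350 + 300 = 1700
  disc 5: 950 + 800 = 1750
  disc 6: 950 = 950
  disc 7: 850 = 850
No arrangement into 6 discs stays within capacity, so 7 is optimal.

7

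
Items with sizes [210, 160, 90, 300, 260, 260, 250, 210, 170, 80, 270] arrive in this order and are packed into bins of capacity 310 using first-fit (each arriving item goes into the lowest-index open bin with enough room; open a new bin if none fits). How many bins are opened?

  210 → bin 1 (new)  [load 210/310]
  160 → bin 2 (new)  [load 160/310]
  90 → bin 1  [load 300/310]
  300 → bin 3 (new)  [load 300/310]
  260 → bin 4 (new)  [load 260/310]
  260 → bin 5 (new)  [load 260/310]
  250 → bin 6 (new)  [load 250/310]
  210 → bin 7 (new)  [load 210/310]
  170 → bin 8 (new)  [load 170/310]
  80 → bin 2  [load 240/310]
  270 → bin 9 (new)  [load 270/310]
9 bins opened.

9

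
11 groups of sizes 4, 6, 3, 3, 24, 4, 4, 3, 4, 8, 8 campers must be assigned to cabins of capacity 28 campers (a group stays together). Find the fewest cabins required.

Total = 24 + 8 + 8 + 6 + 4 + 4 + 4 + 4 + 3 + 3 + 3 = 71 campers.
Lower bound: ⌈71/28⌉ = 3 cabins.
A packing using 3 cabins:
  cabin 1: 24 + 4 = 28
  cabin 2: 8 + 8 + 6 + 4 = 26
  cabin 3: 4 + 4 + 3 + 3 + 3 = 17
This matches the lower bound, so 3 is optimal.

3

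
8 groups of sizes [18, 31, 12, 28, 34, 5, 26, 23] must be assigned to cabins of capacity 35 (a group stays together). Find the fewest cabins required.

Total = 34 + 31 + 28 + 26 + 23 + 18 + 12 + 5 = 177.
Lower bound: ⌈177/35⌉ = 6 cabins.
A packing using 6 cabins:
  cabin 1: 34 = 34
  cabin 2: 31 = 31
  cabin 3: 28 + 5 = 33
  cabin 4: 26 = 26
  cabin 5: 23 + 12 = 35
  cabin 6: 18 = 18
This matches the lower bound, so 6 is optimal.

6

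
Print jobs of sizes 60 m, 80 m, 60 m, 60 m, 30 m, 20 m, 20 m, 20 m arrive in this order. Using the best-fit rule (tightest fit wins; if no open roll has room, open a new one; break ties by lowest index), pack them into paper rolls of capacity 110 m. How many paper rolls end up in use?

4

  60 → roll 1 (new)  [load 60/110]
  80 → roll 2 (new)  [load 80/110]
  60 → roll 3 (new)  [load 60/110]
  60 → roll 4 (new)  [load 60/110]
  30 → roll 2  [load 110/110]
  20 → roll 1  [load 80/110]
  20 → roll 1  [load 100/110]
  20 → roll 3  [load 80/110]
4 paper rolls opened.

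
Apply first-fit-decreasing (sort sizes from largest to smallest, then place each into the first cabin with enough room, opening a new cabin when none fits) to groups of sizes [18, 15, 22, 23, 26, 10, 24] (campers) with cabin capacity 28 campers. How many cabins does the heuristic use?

6

Sorted descending: 26, 24, 23, 22, 18, 15, 10.
  26 → cabin 1 (new)  [load 26/28]
  24 → cabin 2 (new)  [load 24/28]
  23 → cabin 3 (new)  [load 23/28]
  22 → cabin 4 (new)  [load 22/28]
  18 → cabin 5 (new)  [load 18/28]
  15 → cabin 6 (new)  [load 15/28]
  10 → cabin 5  [load 28/28]
6 cabins opened.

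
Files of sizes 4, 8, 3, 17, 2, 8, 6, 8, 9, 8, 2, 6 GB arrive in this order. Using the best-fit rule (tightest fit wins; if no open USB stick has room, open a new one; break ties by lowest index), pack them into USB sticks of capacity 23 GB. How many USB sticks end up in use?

4

  4 → USB stick 1 (new)  [load 4/23]
  8 → USB stick 1  [load 12/23]
  3 → USB stick 1  [load 15/23]
  17 → USB stick 2 (new)  [load 17/23]
  2 → USB stick 2  [load 19/23]
  8 → USB stick 1  [load 23/23]
  6 → USB stick 3 (new)  [load 6/23]
  8 → USB stick 3  [load 14/23]
  9 → USB stick 3  [load 23/23]
  8 → USB stick 4 (new)  [load 8/23]
  2 → USB stick 2  [load 21/23]
  6 → USB stick 4  [load 14/23]
4 USB sticks opened.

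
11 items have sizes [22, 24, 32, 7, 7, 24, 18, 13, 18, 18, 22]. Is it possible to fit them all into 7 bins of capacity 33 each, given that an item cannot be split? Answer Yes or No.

Total = 205; ⌈205/33⌉ = 7.
8 items each exceed half the capacity and cannot share a bin, forcing at least 8 bins.
At least 8 bins are required, but only 7 are allowed.

No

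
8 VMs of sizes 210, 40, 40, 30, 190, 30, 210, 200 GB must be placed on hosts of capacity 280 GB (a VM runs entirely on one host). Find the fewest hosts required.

Total = 210 + 210 + 200 + 190 + 40 + 40 + 30 + 30 = 950 GB.
Lower bound: ⌈950/280⌉ = 4 hosts.
A packing using 4 hosts:
  host 1: 210 + 40 + 30 = 280
  host 2: 210 + 40 + 30 = 280
  host 3: 200 = 200
  host 4: 190 = 190
This matches the lower bound, so 4 is optimal.

4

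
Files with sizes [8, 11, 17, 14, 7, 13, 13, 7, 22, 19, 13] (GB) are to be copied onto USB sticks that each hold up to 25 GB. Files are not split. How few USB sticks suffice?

Total = 22 + 19 + 17 + 14 + 13 + 13 + 13 + 11 + 8 + 7 + 7 = 144 GB.
Lower bound: ⌈144/25⌉ = 6 USB sticks.
Also, 7 files each exceed 25/2 GB, and no two of those can share a USB stick, so at least 7 USB sticks are needed.
A packing using 7 USB sticks:
  USB stick 1: 22 = 22
  USB stick 2: 19 = 19
  USB stick 3: 17 + 8 = 25
  USB stick 4: 14 + 11 = 25
  USB stick 5: 13 + 7 = 20
  USB stick 6: 13 + 7 = 20
  USB stick 7: 13 = 13
This matches the lower bound, so 7 is optimal.

7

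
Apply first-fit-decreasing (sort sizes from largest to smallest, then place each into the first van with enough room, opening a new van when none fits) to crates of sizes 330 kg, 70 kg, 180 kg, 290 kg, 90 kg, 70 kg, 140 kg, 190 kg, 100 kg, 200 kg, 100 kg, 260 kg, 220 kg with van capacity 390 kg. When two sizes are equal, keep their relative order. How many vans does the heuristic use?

Sorted descending: 330, 290, 260, 220, 200, 190, 180, 140, 100, 100, 90, 70, 70.
  330 → van 1 (new)  [load 330/390]
  290 → van 2 (new)  [load 290/390]
  260 → van 3 (new)  [load 260/390]
  220 → van 4 (new)  [load 220/390]
  200 → van 5 (new)  [load 200/390]
  190 → van 5  [load 390/390]
  180 → van 6 (new)  [load 180/390]
  140 → van 4  [load 360/390]
  100 → van 2  [load 390/390]
  100 → van 3  [load 360/390]
  90 → van 6  [load 270/390]
  70 → van 6  [load 340/390]
  70 → van 7 (new)  [load 70/390]
7 vans opened.

7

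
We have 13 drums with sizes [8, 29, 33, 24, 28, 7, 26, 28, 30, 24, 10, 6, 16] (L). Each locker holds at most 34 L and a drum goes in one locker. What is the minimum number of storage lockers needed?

Total = 33 + 30 + 29 + 28 + 28 + 26 + 24 + 24 + 16 + 10 + 8 + 7 + 6 = 269 L.
Lower bound: ⌈269/34⌉ = 8 storage lockers.
A packing using 9 storage lockers:
  locker 1: 33 = 33
  locker 2: 30 = 30
  locker 3: 29 = 29
  locker 4: 28 + 6 = 34
  locker 5: 28 = 28
  locker 6: 26 + 8 = 34
  locker 7: 24 + 10 = 34
  locker 8: 24 + 7 = 31
  locker 9: 16 = 16
No arrangement into 8 storage lockers stays within capacity, so 9 is optimal.

9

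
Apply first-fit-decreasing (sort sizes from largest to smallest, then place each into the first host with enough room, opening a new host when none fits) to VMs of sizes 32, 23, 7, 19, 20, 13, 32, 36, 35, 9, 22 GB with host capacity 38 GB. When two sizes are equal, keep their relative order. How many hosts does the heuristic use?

8

Sorted descending: 36, 35, 32, 32, 23, 22, 20, 19, 13, 9, 7.
  36 → host 1 (new)  [load 36/38]
  35 → host 2 (new)  [load 35/38]
  32 → host 3 (new)  [load 32/38]
  32 → host 4 (new)  [load 32/38]
  23 → host 5 (new)  [load 23/38]
  22 → host 6 (new)  [load 22/38]
  20 → host 7 (new)  [load 20/38]
  19 → host 8 (new)  [load 19/38]
  13 → host 5  [load 36/38]
  9 → host 6  [load 31/38]
  7 → host 6  [load 38/38]
8 hosts opened.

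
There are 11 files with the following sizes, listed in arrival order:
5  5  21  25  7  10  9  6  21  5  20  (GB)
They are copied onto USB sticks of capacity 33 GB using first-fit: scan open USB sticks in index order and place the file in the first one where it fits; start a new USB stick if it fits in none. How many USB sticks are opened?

  5 → USB stick 1 (new)  [load 5/33]
  5 → USB stick 1  [load 10/33]
  21 → USB stick 1  [load 31/33]
  25 → USB stick 2 (new)  [load 25/33]
  7 → USB stick 2  [load 32/33]
  10 → USB stick 3 (new)  [load 10/33]
  9 → USB stick 3  [load 19/33]
  6 → USB stick 3  [load 25/33]
  21 → USB stick 4 (new)  [load 21/33]
  5 → USB stick 3  [load 30/33]
  20 → USB stick 5 (new)  [load 20/33]
5 USB sticks opened.

5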